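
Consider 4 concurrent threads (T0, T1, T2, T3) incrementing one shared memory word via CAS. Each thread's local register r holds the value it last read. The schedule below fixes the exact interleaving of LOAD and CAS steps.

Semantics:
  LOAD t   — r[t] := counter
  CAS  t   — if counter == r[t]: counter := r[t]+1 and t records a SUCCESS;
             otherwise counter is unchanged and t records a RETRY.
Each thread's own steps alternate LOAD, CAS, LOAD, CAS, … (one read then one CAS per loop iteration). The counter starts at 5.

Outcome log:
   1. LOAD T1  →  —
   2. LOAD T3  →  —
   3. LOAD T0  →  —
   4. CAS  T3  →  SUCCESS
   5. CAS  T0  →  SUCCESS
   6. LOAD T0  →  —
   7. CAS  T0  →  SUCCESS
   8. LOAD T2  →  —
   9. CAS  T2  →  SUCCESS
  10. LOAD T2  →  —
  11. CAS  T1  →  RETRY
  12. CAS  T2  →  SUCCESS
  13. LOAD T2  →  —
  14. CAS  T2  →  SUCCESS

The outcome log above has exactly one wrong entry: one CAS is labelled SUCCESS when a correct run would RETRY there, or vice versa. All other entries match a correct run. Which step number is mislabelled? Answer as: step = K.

Re-executing:
   1) LOAD T1:  M=5  r_T1=5
   2) LOAD T3:  M=5  r_T3=5
   3) LOAD T0:  M=5  r_T0=5
   4) CAS  T3:  M=6  r_T3=5 ✓
   5) CAS  T0:  M=6  r_T0=5 ✗
   6) LOAD T0:  M=6  r_T0=6
   7) CAS  T0:  M=7  r_T0=6 ✓
   8) LOAD T2:  M=7  r_T2=7
   9) CAS  T2:  M=8  r_T2=7 ✓
  10) LOAD T2:  M=8  r_T2=8
  11) CAS  T1:  M=8  r_T1=5 ✗
  12) CAS  T2:  M=9  r_T2=8 ✓
  13) LOAD T2:  M=9  r_T2=9
  14) CAS  T2:  M=10  r_T2=9 ✓
Mismatch at 5.

step = 5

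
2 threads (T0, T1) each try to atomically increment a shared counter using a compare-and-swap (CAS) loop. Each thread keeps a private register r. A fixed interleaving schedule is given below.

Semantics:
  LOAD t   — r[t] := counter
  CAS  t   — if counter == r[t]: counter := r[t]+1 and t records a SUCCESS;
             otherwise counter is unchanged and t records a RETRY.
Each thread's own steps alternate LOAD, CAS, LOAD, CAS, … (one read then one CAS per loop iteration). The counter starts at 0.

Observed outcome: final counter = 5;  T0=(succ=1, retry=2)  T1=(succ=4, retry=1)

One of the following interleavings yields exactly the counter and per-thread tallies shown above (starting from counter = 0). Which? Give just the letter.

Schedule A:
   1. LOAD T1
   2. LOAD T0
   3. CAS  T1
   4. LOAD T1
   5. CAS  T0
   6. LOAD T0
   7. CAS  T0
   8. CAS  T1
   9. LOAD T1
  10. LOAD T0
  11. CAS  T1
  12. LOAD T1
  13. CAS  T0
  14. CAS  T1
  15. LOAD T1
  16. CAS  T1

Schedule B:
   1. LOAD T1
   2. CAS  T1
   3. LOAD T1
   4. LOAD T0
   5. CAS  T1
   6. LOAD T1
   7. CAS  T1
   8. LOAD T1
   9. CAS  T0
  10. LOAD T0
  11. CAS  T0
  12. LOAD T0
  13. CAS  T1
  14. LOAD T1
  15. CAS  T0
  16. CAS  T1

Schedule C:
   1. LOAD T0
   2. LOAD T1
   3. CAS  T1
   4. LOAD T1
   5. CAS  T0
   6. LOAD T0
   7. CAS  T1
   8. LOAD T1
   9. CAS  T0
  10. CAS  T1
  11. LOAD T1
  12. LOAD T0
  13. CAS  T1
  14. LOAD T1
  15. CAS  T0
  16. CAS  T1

Run A:
[1] T1.load  rd  (counter 0, T1.r 0)
[2] T0.load  rd  (counter 0, T0.r 0)
[3] T1.cas  hit  (counter 1, T1.r 0)
[4] T1.load  rd  (counter 1, T1.r 1)
[5] T0.cas  miss  (counter 1, T0.r 0)
[6] T0.load  rd  (counter 1, T0.r 1)
[7] T0.cas  hit  (counter 2, T0.r 1)
[8] T1.cas  miss  (counter 2, T1.r 1)
[9] T1.load  rd  (counter 2, T1.r 2)
[10] T0.load  rd  (counter 2, T0.r 2)
[11] T1.cas  hit  (counter 3, T1.r 2)
[12] T1.load  rd  (counter 3, T1.r 3)
[13] T0.cas  miss  (counter 3, T0.r 2)
[14] T1.cas  hit  (counter 4, T1.r 3)
[15] T1.load  rd  (counter 4, T1.r 4)
[16] T1.cas  hit  (counter 5, T1.r 4)

A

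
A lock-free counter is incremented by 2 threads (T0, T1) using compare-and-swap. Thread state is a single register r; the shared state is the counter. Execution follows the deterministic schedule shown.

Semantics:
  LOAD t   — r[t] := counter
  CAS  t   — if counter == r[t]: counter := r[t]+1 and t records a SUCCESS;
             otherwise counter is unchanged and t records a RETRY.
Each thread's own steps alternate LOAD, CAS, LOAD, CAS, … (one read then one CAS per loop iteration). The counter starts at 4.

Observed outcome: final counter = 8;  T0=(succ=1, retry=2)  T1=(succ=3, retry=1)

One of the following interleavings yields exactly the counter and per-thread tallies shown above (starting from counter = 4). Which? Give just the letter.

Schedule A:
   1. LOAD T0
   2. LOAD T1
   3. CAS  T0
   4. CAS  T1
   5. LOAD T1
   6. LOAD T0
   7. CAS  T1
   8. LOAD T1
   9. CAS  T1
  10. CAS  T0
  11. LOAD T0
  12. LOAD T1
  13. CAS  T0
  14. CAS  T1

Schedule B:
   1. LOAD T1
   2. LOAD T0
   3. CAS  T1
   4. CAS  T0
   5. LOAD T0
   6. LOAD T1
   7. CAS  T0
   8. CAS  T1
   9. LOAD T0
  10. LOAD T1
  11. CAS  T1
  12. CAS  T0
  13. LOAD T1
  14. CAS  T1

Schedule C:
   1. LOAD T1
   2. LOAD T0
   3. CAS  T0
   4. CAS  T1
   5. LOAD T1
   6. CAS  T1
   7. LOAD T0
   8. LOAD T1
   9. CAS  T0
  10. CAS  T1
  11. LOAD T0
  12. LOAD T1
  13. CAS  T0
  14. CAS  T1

Simulating candidate B:
1. LOAD T1 → mem=4 r[T1]=4 [LOAD]
2. LOAD T0 → mem=4 r[T0]=4 [LOAD]
3. CAS T1 → mem=5 r[T1]=4 [OK]
4. CAS T0 → mem=5 r[T0]=4 [RETRY]
5. LOAD T0 → mem=5 r[T0]=5 [LOAD]
6. LOAD T1 → mem=5 r[T1]=5 [LOAD]
7. CAS T0 → mem=6 r[T0]=5 [OK]
8. CAS T1 → mem=6 r[T1]=5 [RETRY]
9. LOAD T0 → mem=6 r[T0]=6 [LOAD]
10. LOAD T1 → mem=6 r[T1]=6 [LOAD]
11. CAS T1 → mem=7 r[T1]=6 [OK]
12. CAS T0 → mem=7 r[T0]=6 [RETRY]
13. LOAD T1 → mem=7 r[T1]=7 [LOAD]
14. CAS T1 → mem=8 r[T1]=7 [OK]

B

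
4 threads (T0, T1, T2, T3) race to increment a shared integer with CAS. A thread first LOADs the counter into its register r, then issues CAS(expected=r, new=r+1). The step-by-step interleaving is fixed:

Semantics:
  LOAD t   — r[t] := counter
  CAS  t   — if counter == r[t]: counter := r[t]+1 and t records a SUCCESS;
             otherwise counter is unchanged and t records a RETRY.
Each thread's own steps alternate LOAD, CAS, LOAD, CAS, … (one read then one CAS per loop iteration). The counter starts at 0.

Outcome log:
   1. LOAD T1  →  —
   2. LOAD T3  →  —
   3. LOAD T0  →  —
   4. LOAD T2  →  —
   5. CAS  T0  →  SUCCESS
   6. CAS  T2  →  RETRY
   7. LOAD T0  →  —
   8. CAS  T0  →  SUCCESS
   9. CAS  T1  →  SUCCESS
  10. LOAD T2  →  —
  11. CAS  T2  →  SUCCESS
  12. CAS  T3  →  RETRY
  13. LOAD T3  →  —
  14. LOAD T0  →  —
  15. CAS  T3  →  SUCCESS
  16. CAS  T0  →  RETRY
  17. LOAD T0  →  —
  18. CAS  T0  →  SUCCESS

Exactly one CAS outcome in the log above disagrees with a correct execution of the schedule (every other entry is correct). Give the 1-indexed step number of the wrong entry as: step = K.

Reference trace:
#1 T1 reads 0
#2 T3 reads 0
#3 T0 reads 0
#4 T2 reads 0
#5 T0 CAS(0→1) writes; counter now 1
#6 T2 CAS(0→1) fails; counter now 1
#7 T0 reads 1
#8 T0 CAS(1→2) writes; counter now 2
#9 T1 CAS(0→1) fails; counter now 2
#10 T2 reads 2
#11 T2 CAS(2→3) writes; counter now 3
#12 T3 CAS(0→1) fails; counter now 3
#13 T3 reads 3
#14 T0 reads 3
#15 T3 CAS(3→4) writes; counter now 4
#16 T0 CAS(3→4) fails; counter now 4
#17 T0 reads 4
#18 T0 CAS(4→5) writes; counter now 5
Flip is step 9.

step = 9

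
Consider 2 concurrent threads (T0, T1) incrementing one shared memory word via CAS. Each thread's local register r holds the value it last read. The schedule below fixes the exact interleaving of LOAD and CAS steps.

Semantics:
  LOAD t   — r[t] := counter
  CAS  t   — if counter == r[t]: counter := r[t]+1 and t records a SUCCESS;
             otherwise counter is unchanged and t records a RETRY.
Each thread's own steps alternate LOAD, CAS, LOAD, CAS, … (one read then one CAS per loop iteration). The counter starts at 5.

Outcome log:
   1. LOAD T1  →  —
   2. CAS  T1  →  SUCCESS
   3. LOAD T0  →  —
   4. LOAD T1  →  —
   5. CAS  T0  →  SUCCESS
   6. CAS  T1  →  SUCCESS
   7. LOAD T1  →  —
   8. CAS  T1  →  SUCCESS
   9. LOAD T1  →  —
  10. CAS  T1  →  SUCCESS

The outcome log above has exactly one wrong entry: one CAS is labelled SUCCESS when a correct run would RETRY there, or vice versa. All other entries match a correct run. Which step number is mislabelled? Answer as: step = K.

Correct run:
1. LOAD T1 → mem=5 r[T1]=5 [LOAD]
2. CAS T1 → mem=6 r[T1]=5 [OK]
3. LOAD T0 → mem=6 r[T0]=6 [LOAD]
4. LOAD T1 → mem=6 r[T1]=6 [LOAD]
5. CAS T0 → mem=7 r[T0]=6 [OK]
6. CAS T1 → mem=7 r[T1]=6 [RETRY]
7. LOAD T1 → mem=7 r[T1]=7 [LOAD]
8. CAS T1 → mem=8 r[T1]=7 [OK]
9. LOAD T1 → mem=8 r[T1]=8 [LOAD]
10. CAS T1 → mem=9 r[T1]=8 [OK]
Log disagrees first at step 6.

step = 6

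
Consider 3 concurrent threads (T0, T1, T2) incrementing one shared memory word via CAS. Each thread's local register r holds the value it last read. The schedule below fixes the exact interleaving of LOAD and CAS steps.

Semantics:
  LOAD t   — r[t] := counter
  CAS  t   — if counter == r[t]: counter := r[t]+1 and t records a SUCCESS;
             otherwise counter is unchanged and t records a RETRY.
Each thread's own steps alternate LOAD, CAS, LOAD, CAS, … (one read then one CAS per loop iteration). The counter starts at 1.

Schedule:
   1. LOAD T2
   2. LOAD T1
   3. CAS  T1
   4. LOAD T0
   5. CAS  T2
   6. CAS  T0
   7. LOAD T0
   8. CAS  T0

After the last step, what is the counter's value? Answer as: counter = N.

counter = 4

[1] T2.load  rd  (counter 1, T2.r 1)
[2] T1.load  rd  (counter 1, T1.r 1)
[3] T1.cas  hit  (counter 2, T1.r 1)
[4] T0.load  rd  (counter 2, T0.r 2)
[5] T2.cas  miss  (counter 2, T2.r 1)
[6] T0.cas  hit  (counter 3, T0.r 2)
[7] T0.load  rd  (counter 3, T0.r 3)
[8] T0.cas  hit  (counter 4, T0.r 3)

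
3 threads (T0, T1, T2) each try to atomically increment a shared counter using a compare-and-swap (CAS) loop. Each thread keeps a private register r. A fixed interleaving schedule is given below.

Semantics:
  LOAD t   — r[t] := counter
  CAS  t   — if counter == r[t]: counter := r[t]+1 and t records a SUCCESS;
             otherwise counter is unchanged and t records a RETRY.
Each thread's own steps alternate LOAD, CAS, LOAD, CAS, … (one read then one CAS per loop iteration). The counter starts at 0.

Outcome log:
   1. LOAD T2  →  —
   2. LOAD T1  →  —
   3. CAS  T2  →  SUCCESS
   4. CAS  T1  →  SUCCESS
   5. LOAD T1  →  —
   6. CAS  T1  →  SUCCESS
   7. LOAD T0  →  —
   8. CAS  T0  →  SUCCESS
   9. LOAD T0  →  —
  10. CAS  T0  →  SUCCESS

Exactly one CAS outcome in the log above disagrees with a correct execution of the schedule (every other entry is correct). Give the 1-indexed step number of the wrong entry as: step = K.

step = 4

Correct run:
step 1: T2 LOAD ⇒ load; ctr=0 reg=0
step 2: T1 LOAD ⇒ load; ctr=0 reg=0
step 3: T2 CAS ⇒ ok; ctr=1 reg=0
step 4: T1 CAS ⇒ retry; ctr=1 reg=0
step 5: T1 LOAD ⇒ load; ctr=1 reg=1
step 6: T1 CAS ⇒ ok; ctr=2 reg=1
step 7: T0 LOAD ⇒ load; ctr=2 reg=2
step 8: T0 CAS ⇒ ok; ctr=3 reg=2
step 9: T0 LOAD ⇒ load; ctr=3 reg=3
step 10: T0 CAS ⇒ ok; ctr=4 reg=3
Flip is step 4.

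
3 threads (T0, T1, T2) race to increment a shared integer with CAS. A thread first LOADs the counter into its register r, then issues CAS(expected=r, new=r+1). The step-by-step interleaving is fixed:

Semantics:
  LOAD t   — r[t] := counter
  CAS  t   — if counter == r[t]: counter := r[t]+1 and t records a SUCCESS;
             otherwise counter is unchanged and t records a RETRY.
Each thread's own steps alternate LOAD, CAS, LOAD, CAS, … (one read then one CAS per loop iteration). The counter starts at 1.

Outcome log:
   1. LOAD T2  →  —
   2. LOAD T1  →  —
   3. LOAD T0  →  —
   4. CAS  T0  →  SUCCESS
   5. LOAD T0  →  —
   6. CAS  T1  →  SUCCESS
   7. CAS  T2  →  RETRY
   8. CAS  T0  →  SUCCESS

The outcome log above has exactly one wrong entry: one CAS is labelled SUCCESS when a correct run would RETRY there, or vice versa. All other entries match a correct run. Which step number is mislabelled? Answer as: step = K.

step = 6

Reference trace:
T2 LOAD — after: cnt=1, r=1 — load
T1 LOAD — after: cnt=1, r=1 — load
T0 LOAD — after: cnt=1, r=1 — load
T0 CAS — after: cnt=2, r=1 — ok
T0 LOAD — after: cnt=2, r=2 — load
T1 CAS — after: cnt=2, r=1 — retry
T2 CAS — after: cnt=2, r=1 — retry
T0 CAS — after: cnt=3, r=2 — ok
Log disagrees first at step 6.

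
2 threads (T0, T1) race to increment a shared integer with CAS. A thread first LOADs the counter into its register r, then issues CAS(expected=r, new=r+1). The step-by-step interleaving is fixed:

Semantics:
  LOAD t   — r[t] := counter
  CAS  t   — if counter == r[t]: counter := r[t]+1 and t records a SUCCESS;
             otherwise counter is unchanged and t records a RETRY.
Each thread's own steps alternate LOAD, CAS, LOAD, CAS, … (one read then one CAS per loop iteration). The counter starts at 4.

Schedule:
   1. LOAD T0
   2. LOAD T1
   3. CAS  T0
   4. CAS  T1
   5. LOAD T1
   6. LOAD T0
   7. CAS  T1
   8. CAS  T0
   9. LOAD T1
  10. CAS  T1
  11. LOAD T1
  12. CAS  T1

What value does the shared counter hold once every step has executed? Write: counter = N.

counter = 8

#1 T0 reads 4
#2 T1 reads 4
#3 T0 CAS(4→5) writes; counter now 5
#4 T1 CAS(4→5) fails; counter now 5
#5 T1 reads 5
#6 T0 reads 5
#7 T1 CAS(5→6) writes; counter now 6
#8 T0 CAS(5→6) fails; counter now 6
#9 T1 reads 6
#10 T1 CAS(6→7) writes; counter now 7
#11 T1 reads 7
#12 T1 CAS(7→8) writes; counter now 8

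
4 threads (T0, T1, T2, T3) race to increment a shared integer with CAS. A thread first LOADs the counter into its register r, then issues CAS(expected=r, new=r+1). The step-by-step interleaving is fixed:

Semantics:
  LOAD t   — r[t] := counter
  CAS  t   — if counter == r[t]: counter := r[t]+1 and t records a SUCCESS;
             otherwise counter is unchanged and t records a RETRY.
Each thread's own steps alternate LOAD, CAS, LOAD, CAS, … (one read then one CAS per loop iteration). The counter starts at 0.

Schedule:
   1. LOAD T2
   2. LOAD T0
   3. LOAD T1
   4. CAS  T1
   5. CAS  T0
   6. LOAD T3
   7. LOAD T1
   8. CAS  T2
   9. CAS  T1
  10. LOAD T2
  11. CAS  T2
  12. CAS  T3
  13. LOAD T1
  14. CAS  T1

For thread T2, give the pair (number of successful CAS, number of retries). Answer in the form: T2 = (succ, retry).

#1 T2 reads 0
#2 T0 reads 0
#3 T1 reads 0
#4 T1 CAS(0→1) writes; counter now 1
#5 T0 CAS(0→1) fails; counter now 1
#6 T3 reads 1
#7 T1 reads 1
#8 T2 CAS(0→1) fails; counter now 1
#9 T1 CAS(1→2) writes; counter now 2
#10 T2 reads 2
#11 T2 CAS(2→3) writes; counter now 3
#12 T3 CAS(1→2) fails; counter now 3
#13 T1 reads 3
#14 T1 CAS(3→4) writes; counter now 4

T2 = (1, 1)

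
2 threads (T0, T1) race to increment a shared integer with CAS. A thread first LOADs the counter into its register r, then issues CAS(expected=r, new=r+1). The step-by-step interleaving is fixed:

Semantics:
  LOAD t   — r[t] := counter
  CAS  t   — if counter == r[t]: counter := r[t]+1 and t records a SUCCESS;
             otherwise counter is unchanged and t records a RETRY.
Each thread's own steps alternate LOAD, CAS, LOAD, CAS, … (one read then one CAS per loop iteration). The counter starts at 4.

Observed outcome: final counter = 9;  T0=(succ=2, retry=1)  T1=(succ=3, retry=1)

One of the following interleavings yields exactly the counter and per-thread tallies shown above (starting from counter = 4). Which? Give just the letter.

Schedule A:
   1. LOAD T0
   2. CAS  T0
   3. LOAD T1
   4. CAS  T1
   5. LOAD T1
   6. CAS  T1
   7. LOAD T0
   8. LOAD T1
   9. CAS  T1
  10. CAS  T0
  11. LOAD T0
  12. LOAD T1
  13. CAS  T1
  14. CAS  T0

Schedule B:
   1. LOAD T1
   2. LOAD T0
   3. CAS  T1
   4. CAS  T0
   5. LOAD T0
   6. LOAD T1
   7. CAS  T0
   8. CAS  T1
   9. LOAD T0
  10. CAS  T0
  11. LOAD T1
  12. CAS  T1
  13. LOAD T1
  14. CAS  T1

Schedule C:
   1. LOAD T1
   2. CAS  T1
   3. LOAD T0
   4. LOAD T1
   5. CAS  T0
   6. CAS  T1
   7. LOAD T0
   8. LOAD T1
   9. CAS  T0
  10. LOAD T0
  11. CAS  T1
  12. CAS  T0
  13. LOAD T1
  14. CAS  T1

B

Run B:
   1) LOAD T1:  M=4  r_T1=4
   2) LOAD T0:  M=4  r_T0=4
   3) CAS  T1:  M=5  r_T1=4 ✓
   4) CAS  T0:  M=5  r_T0=4 ✗
   5) LOAD T0:  M=5  r_T0=5
   6) LOAD T1:  M=5  r_T1=5
   7) CAS  T0:  M=6  r_T0=5 ✓
   8) CAS  T1:  M=6  r_T1=5 ✗
   9) LOAD T0:  M=6  r_T0=6
  10) CAS  T0:  M=7  r_T0=6 ✓
  11) LOAD T1:  M=7  r_T1=7
  12) CAS  T1:  M=8  r_T1=7 ✓
  13) LOAD T1:  M=8  r_T1=8
  14) CAS  T1:  M=9  r_T1=8 ✓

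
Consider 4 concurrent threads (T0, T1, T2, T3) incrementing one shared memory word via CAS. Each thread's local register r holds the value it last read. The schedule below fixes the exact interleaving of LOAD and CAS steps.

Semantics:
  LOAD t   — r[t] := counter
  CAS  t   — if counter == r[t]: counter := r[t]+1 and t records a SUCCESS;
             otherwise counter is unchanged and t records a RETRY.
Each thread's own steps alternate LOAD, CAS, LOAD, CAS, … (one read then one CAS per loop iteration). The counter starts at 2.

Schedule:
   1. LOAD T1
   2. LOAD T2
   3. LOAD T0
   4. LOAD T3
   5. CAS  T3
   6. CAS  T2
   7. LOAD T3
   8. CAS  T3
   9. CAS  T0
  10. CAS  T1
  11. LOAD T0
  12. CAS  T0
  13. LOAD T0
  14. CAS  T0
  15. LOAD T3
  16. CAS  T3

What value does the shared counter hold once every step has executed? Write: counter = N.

step 1: T1 LOAD ⇒ load; ctr=2 reg=2
step 2: T2 LOAD ⇒ load; ctr=2 reg=2
step 3: T0 LOAD ⇒ load; ctr=2 reg=2
step 4: T3 LOAD ⇒ load; ctr=2 reg=2
step 5: T3 CAS ⇒ ok; ctr=3 reg=2
step 6: T2 CAS ⇒ retry; ctr=3 reg=2
step 7: T3 LOAD ⇒ load; ctr=3 reg=3
step 8: T3 CAS ⇒ ok; ctr=4 reg=3
step 9: T0 CAS ⇒ retry; ctr=4 reg=2
step 10: T1 CAS ⇒ retry; ctr=4 reg=2
step 11: T0 LOAD ⇒ load; ctr=4 reg=4
step 12: T0 CAS ⇒ ok; ctr=5 reg=4
step 13: T0 LOAD ⇒ load; ctr=5 reg=5
step 14: T0 CAS ⇒ ok; ctr=6 reg=5
step 15: T3 LOAD ⇒ load; ctr=6 reg=6
step 16: T3 CAS ⇒ ok; ctr=7 reg=6

counter = 7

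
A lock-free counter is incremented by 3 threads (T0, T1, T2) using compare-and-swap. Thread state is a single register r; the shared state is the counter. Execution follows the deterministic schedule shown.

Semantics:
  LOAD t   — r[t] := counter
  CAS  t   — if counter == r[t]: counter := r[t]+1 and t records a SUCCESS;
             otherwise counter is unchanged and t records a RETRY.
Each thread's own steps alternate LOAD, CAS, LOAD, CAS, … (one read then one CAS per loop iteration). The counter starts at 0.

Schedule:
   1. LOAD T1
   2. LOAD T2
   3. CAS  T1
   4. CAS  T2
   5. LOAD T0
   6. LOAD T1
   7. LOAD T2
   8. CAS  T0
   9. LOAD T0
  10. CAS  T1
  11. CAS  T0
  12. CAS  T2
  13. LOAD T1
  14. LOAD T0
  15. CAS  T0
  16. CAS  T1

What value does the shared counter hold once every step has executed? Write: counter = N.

   1) LOAD T1:  M=0  r_T1=0
   2) LOAD T2:  M=0  r_T2=0
   3) CAS  T1:  M=1  r_T1=0 ✓
   4) CAS  T2:  M=1  r_T2=0 ✗
   5) LOAD T0:  M=1  r_T0=1
   6) LOAD T1:  M=1  r_T1=1
   7) LOAD T2:  M=1  r_T2=1
   8) CAS  T0:  M=2  r_T0=1 ✓
   9) LOAD T0:  M=2  r_T0=2
  10) CAS  T1:  M=2  r_T1=1 ✗
  11) CAS  T0:  M=3  r_T0=2 ✓
  12) CAS  T2:  M=3  r_T2=1 ✗
  13) LOAD T1:  M=3  r_T1=3
  14) LOAD T0:  M=3  r_T0=3
  15) CAS  T0:  M=4  r_T0=3 ✓
  16) CAS  T1:  M=4  r_T1=3 ✗

counter = 4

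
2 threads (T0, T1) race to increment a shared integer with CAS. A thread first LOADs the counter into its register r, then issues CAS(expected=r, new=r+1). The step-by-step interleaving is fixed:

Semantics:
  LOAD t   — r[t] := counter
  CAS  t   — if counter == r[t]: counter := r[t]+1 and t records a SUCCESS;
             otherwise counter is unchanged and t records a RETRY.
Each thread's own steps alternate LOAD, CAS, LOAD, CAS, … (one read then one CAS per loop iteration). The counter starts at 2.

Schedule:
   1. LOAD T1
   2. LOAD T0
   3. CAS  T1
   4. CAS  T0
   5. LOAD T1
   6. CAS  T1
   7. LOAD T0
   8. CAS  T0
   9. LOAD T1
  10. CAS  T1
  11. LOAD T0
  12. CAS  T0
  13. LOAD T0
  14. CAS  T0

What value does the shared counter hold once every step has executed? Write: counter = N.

counter = 8

#1 T1 reads 2
#2 T0 reads 2
#3 T1 CAS(2→3) writes; counter now 3
#4 T0 CAS(2→3) fails; counter now 3
#5 T1 reads 3
#6 T1 CAS(3→4) writes; counter now 4
#7 T0 reads 4
#8 T0 CAS(4→5) writes; counter now 5
#9 T1 reads 5
#10 T1 CAS(5→6) writes; counter now 6
#11 T0 reads 6
#12 T0 CAS(6→7) writes; counter now 7
#13 T0 reads 7
#14 T0 CAS(7→8) writes; counter now 8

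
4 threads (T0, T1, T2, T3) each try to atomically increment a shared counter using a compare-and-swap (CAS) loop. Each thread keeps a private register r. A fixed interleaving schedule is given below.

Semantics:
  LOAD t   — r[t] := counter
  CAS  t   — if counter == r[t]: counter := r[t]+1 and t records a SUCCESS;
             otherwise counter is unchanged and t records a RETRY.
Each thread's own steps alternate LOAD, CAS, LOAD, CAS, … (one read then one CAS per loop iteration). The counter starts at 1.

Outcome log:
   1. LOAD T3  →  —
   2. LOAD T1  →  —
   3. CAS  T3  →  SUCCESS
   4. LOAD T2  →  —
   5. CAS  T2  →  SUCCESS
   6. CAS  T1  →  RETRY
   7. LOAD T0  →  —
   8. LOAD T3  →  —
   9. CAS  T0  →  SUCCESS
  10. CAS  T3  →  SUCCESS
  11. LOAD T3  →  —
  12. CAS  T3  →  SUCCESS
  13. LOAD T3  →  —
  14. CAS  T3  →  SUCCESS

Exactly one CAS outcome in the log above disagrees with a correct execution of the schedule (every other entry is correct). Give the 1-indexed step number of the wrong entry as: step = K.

step = 10

Re-executing:
step 1: T3 LOAD ⇒ load; ctr=1 reg=1
step 2: T1 LOAD ⇒ load; ctr=1 reg=1
step 3: T3 CAS ⇒ ok; ctr=2 reg=1
step 4: T2 LOAD ⇒ load; ctr=2 reg=2
step 5: T2 CAS ⇒ ok; ctr=3 reg=2
step 6: T1 CAS ⇒ retry; ctr=3 reg=1
step 7: T0 LOAD ⇒ load; ctr=3 reg=3
step 8: T3 LOAD ⇒ load; ctr=3 reg=3
step 9: T0 CAS ⇒ ok; ctr=4 reg=3
step 10: T3 CAS ⇒ retry; ctr=4 reg=3
step 11: T3 LOAD ⇒ load; ctr=4 reg=4
step 12: T3 CAS ⇒ ok; ctr=5 reg=4
step 13: T3 LOAD ⇒ load; ctr=5 reg=5
step 14: T3 CAS ⇒ ok; ctr=6 reg=5
Log disagrees first at step 10.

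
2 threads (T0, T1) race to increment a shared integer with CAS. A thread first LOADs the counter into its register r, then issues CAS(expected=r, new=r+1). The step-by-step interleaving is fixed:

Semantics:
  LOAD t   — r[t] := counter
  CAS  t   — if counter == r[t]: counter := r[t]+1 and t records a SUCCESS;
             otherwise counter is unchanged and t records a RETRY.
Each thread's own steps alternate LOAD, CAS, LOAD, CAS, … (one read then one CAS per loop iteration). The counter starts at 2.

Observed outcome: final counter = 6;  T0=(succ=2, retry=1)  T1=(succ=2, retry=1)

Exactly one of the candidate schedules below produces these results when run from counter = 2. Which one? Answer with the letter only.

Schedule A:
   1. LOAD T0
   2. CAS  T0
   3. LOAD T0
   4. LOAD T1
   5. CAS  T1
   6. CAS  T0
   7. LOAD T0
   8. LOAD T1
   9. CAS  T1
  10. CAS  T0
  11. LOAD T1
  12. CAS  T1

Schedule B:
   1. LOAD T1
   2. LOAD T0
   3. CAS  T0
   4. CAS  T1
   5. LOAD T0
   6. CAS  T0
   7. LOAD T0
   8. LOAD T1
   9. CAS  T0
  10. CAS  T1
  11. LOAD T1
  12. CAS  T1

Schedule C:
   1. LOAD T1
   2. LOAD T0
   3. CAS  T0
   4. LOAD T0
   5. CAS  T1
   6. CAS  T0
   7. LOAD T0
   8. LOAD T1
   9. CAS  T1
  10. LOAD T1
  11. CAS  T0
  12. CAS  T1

Tracing schedule C:
[1] T1.load  rd  (counter 2, T1.r 2)
[2] T0.load  rd  (counter 2, T0.r 2)
[3] T0.cas  hit  (counter 3, T0.r 2)
[4] T0.load  rd  (counter 3, T0.r 3)
[5] T1.cas  miss  (counter 3, T1.r 2)
[6] T0.cas  hit  (counter 4, T0.r 3)
[7] T0.load  rd  (counter 4, T0.r 4)
[8] T1.load  rd  (counter 4, T1.r 4)
[9] T1.cas  hit  (counter 5, T1.r 4)
[10] T1.load  rd  (counter 5, T1.r 5)
[11] T0.cas  miss  (counter 5, T0.r 4)
[12] T1.cas  hit  (counter 6, T1.r 5)

C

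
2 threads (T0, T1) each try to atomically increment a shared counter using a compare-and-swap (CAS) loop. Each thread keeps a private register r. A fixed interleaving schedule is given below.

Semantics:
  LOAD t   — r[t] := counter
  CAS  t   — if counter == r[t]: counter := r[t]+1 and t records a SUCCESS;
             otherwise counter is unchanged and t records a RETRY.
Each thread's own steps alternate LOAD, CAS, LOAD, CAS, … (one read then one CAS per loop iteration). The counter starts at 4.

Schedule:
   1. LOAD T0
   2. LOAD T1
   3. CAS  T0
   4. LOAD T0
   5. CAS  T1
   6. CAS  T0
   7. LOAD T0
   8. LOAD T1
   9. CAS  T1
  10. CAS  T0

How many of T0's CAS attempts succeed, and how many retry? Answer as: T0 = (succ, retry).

T0 = (2, 1)

T0 LOAD — after: cnt=4, r=4 — load
T1 LOAD — after: cnt=4, r=4 — load
T0 CAS — after: cnt=5, r=4 — ok
T0 LOAD — after: cnt=5, r=5 — load
T1 CAS — after: cnt=5, r=4 — retry
T0 CAS — after: cnt=6, r=5 — ok
T0 LOAD — after: cnt=6, r=6 — load
T1 LOAD — after: cnt=6, r=6 — load
T1 CAS — after: cnt=7, r=6 — ok
T0 CAS — after: cnt=7, r=6 — retry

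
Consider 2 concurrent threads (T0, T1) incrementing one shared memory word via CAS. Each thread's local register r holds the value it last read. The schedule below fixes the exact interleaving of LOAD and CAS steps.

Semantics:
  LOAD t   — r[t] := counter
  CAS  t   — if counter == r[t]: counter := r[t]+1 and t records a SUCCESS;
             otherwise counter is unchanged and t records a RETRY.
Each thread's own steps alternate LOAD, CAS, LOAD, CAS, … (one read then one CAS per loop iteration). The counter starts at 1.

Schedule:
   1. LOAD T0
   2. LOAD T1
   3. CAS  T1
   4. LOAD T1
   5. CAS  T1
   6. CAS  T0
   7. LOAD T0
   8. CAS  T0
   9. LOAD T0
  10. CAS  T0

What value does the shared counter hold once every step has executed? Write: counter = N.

counter = 5

#1 T0 reads 1
#2 T1 reads 1
#3 T1 CAS(1→2) writes; counter now 2
#4 T1 reads 2
#5 T1 CAS(2→3) writes; counter now 3
#6 T0 CAS(1→2) fails; counter now 3
#7 T0 reads 3
#8 T0 CAS(3→4) writes; counter now 4
#9 T0 reads 4
#10 T0 CAS(4→5) writes; counter now 5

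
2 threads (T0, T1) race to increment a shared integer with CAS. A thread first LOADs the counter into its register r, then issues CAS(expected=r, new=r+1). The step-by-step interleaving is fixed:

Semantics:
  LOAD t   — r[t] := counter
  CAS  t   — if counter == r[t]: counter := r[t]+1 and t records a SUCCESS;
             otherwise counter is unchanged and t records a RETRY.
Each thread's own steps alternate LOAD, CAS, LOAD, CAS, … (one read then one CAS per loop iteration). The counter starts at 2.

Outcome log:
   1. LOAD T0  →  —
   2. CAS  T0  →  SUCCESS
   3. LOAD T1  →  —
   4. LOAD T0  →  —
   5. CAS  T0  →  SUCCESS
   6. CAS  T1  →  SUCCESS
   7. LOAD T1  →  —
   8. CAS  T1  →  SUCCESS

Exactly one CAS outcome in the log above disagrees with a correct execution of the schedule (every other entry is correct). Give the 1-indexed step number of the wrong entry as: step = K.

step = 6

Re-executing:
#1 T0 reads 2
#2 T0 CAS(2→3) writes; counter now 3
#3 T1 reads 3
#4 T0 reads 3
#5 T0 CAS(3→4) writes; counter now 4
#6 T1 CAS(3→4) fails; counter now 4
#7 T1 reads 4
#8 T1 CAS(4→5) writes; counter now 5
Flip is step 6.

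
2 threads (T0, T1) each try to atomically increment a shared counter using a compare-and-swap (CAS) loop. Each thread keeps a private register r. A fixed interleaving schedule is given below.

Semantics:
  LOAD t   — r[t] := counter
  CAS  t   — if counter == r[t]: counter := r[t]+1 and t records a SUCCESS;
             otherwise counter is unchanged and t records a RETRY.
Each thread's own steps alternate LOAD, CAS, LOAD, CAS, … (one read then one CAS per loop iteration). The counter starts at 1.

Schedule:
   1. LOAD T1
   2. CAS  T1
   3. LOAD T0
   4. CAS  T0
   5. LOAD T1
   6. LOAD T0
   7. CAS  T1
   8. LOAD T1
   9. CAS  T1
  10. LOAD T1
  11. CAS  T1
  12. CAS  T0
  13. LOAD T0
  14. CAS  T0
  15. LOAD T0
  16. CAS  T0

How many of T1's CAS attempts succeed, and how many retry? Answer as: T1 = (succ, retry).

[1] T1.load  rd  (counter 1, T1.r 1)
[2] T1.cas  hit  (counter 2, T1.r 1)
[3] T0.load  rd  (counter 2, T0.r 2)
[4] T0.cas  hit  (counter 3, T0.r 2)
[5] T1.load  rd  (counter 3, T1.r 3)
[6] T0.load  rd  (counter 3, T0.r 3)
[7] T1.cas  hit  (counter 4, T1.r 3)
[8] T1.load  rd  (counter 4, T1.r 4)
[9] T1.cas  hit  (counter 5, T1.r 4)
[10] T1.load  rd  (counter 5, T1.r 5)
[11] T1.cas  hit  (counter 6, T1.r 5)
[12] T0.cas  miss  (counter 6, T0.r 3)
[13] T0.load  rd  (counter 6, T0.r 6)
[14] T0.cas  hit  (counter 7, T0.r 6)
[15] T0.load  rd  (counter 7, T0.r 7)
[16] T0.cas  hit  (counter 8, T0.r 7)

T1 = (4, 0)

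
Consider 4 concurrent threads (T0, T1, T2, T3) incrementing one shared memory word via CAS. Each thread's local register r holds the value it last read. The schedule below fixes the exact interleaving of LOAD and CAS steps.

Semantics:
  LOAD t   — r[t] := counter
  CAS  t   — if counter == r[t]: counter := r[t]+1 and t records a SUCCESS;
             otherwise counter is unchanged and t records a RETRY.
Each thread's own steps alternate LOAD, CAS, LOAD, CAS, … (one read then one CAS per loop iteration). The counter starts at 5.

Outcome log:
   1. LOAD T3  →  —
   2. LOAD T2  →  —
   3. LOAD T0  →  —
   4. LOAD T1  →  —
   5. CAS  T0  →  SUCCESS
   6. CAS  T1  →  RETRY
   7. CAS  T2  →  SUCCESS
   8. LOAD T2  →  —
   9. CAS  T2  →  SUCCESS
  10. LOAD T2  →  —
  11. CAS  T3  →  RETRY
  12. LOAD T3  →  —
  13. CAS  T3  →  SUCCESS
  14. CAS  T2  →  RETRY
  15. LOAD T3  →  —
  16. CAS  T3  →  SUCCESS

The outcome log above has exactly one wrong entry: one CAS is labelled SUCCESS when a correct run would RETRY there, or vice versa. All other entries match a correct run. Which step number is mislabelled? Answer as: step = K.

step = 7

Reference trace:
step 1: T3 LOAD ⇒ load; ctr=5 reg=5
step 2: T2 LOAD ⇒ load; ctr=5 reg=5
step 3: T0 LOAD ⇒ load; ctr=5 reg=5
step 4: T1 LOAD ⇒ load; ctr=5 reg=5
step 5: T0 CAS ⇒ ok; ctr=6 reg=5
step 6: T1 CAS ⇒ retry; ctr=6 reg=5
step 7: T2 CAS ⇒ retry; ctr=6 reg=5
step 8: T2 LOAD ⇒ load; ctr=6 reg=6
step 9: T2 CAS ⇒ ok; ctr=7 reg=6
step 10: T2 LOAD ⇒ load; ctr=7 reg=7
step 11: T3 CAS ⇒ retry; ctr=7 reg=5
step 12: T3 LOAD ⇒ load; ctr=7 reg=7
step 13: T3 CAS ⇒ ok; ctr=8 reg=7
step 14: T2 CAS ⇒ retry; ctr=8 reg=7
step 15: T3 LOAD ⇒ load; ctr=8 reg=8
step 16: T3 CAS ⇒ ok; ctr=9 reg=8
Log disagrees first at step 7.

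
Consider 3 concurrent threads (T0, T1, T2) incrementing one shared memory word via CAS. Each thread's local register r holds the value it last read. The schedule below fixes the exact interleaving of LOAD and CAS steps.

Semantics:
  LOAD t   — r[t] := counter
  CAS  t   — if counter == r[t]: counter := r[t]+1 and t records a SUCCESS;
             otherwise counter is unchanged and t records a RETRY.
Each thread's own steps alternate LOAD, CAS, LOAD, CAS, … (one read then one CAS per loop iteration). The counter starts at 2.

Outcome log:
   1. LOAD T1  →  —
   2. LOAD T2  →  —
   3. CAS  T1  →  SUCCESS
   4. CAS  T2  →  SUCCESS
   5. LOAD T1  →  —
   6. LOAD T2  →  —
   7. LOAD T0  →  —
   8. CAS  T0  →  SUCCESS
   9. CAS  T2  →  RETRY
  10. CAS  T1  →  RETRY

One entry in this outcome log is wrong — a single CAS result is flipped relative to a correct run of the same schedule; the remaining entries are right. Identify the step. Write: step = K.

Correct run:
#1 T1 reads 2
#2 T2 reads 2
#3 T1 CAS(2→3) writes; counter now 3
#4 T2 CAS(2→3) fails; counter now 3
#5 T1 reads 3
#6 T2 reads 3
#7 T0 reads 3
#8 T0 CAS(3→4) writes; counter now 4
#9 T2 CAS(3→4) fails; counter now 4
#10 T1 CAS(3→4) fails; counter now 4
Mismatch at 4.

step = 4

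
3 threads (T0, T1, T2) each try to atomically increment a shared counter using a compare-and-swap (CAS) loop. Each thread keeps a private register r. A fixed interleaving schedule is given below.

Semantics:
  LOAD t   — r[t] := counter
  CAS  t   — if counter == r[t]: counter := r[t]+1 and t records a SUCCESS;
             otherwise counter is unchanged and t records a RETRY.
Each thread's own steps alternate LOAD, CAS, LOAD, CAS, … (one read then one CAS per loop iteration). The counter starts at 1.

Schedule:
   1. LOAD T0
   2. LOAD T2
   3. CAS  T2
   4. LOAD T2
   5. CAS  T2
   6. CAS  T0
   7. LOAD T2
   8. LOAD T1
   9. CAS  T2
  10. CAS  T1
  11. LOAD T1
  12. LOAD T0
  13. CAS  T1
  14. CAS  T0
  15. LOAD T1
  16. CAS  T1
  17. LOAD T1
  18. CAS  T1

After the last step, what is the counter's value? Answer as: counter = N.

counter = 7

#1 T0 reads 1
#2 T2 reads 1
#3 T2 CAS(1→2) writes; counter now 2
#4 T2 reads 2
#5 T2 CAS(2→3) writes; counter now 3
#6 T0 CAS(1→2) fails; counter now 3
#7 T2 reads 3
#8 T1 reads 3
#9 T2 CAS(3→4) writes; counter now 4
#10 T1 CAS(3→4) fails; counter now 4
#11 T1 reads 4
#12 T0 reads 4
#13 T1 CAS(4→5) writes; counter now 5
#14 T0 CAS(4→5) fails; counter now 5
#15 T1 reads 5
#16 T1 CAS(5→6) writes; counter now 6
#17 T1 reads 6
#18 T1 CAS(6→7) writes; counter now 7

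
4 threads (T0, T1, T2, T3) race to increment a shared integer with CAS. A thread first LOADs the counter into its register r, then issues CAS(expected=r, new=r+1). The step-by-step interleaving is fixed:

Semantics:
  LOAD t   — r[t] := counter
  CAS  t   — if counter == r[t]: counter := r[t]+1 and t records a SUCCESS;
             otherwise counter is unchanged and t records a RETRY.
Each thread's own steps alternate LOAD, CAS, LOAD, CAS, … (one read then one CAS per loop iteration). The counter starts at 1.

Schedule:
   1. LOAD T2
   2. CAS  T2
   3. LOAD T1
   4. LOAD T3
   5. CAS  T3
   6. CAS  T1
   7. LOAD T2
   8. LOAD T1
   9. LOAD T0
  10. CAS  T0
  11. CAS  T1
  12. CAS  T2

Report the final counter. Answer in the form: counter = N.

T2 LOAD — after: cnt=1, r=1 — load
T2 CAS — after: cnt=2, r=1 — ok
T1 LOAD — after: cnt=2, r=2 — load
T3 LOAD — after: cnt=2, r=2 — load
T3 CAS — after: cnt=3, r=2 — ok
T1 CAS — after: cnt=3, r=2 — retry
T2 LOAD — after: cnt=3, r=3 — load
T1 LOAD — after: cnt=3, r=3 — load
T0 LOAD — after: cnt=3, r=3 — load
T0 CAS — after: cnt=4, r=3 — ok
T1 CAS — after: cnt=4, r=3 — retry
T2 CAS — after: cnt=4, r=3 — retry

counter = 4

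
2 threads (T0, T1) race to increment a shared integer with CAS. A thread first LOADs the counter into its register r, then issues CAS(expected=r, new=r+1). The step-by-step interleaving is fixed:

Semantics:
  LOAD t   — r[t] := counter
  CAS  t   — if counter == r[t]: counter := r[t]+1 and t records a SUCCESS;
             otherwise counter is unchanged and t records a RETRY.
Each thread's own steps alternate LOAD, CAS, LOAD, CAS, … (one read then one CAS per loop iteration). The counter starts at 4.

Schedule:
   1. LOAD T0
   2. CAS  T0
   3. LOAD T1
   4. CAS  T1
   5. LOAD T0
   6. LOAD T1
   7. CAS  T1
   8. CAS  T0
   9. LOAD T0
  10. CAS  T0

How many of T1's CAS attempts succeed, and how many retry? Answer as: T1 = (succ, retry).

step 1: T0 LOAD ⇒ load; ctr=4 reg=4
step 2: T0 CAS ⇒ ok; ctr=5 reg=4
step 3: T1 LOAD ⇒ load; ctr=5 reg=5
step 4: T1 CAS ⇒ ok; ctr=6 reg=5
step 5: T0 LOAD ⇒ load; ctr=6 reg=6
step 6: T1 LOAD ⇒ load; ctr=6 reg=6
step 7: T1 CAS ⇒ ok; ctr=7 reg=6
step 8: T0 CAS ⇒ retry; ctr=7 reg=6
step 9: T0 LOAD ⇒ load; ctr=7 reg=7
step 10: T0 CAS ⇒ ok; ctr=8 reg=7

T1 = (2, 0)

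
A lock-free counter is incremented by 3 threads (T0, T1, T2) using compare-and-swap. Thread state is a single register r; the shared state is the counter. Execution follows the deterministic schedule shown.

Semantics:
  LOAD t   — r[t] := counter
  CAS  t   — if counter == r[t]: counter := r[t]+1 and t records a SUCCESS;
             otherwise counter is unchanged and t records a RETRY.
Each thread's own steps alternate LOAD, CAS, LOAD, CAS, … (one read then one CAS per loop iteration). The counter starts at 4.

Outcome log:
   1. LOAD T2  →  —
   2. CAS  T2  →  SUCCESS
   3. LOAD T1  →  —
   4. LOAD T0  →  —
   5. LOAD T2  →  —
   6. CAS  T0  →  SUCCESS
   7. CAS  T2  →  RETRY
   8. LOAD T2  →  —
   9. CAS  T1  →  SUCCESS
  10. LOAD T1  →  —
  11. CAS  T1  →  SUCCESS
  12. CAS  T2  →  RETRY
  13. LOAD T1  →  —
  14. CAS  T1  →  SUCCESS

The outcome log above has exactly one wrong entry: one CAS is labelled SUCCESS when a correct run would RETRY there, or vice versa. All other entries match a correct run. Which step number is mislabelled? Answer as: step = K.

Correct run:
step 1: T2 LOAD ⇒ load; ctr=4 reg=4
step 2: T2 CAS ⇒ ok; ctr=5 reg=4
step 3: T1 LOAD ⇒ load; ctr=5 reg=5
step 4: T0 LOAD ⇒ load; ctr=5 reg=5
step 5: T2 LOAD ⇒ load; ctr=5 reg=5
step 6: T0 CAS ⇒ ok; ctr=6 reg=5
step 7: T2 CAS ⇒ retry; ctr=6 reg=5
step 8: T2 LOAD ⇒ load; ctr=6 reg=6
step 9: T1 CAS ⇒ retry; ctr=6 reg=5
step 10: T1 LOAD ⇒ load; ctr=6 reg=6
step 11: T1 CAS ⇒ ok; ctr=7 reg=6
step 12: T2 CAS ⇒ retry; ctr=7 reg=6
step 13: T1 LOAD ⇒ load; ctr=7 reg=7
step 14: T1 CAS ⇒ ok; ctr=8 reg=7
Log disagrees first at step 9.

step = 9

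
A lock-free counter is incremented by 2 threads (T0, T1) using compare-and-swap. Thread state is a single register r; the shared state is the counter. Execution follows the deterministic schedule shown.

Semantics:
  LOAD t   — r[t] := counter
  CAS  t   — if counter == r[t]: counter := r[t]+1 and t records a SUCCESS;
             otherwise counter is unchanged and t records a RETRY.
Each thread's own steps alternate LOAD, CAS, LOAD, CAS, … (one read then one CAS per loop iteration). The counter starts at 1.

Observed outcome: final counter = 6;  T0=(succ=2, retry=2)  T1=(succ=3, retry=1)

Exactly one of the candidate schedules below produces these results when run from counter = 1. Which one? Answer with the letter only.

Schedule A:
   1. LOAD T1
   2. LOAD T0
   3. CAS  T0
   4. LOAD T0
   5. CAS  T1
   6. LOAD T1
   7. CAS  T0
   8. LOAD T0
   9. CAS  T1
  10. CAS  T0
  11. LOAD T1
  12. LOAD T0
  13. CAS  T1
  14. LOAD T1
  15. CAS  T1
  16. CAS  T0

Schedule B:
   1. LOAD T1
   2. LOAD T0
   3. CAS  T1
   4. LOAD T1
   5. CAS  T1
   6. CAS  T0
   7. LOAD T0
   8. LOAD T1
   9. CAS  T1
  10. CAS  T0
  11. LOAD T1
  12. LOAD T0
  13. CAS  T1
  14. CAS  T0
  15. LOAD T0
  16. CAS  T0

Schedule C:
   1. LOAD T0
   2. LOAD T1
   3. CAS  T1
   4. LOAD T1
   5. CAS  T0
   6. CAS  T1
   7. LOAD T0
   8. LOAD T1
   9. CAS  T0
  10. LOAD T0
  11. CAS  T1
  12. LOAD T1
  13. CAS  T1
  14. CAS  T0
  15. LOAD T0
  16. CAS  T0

C

Run C:
1. LOAD T0 → mem=1 r[T0]=1 [LOAD]
2. LOAD T1 → mem=1 r[T1]=1 [LOAD]
3. CAS T1 → mem=2 r[T1]=1 [OK]
4. LOAD T1 → mem=2 r[T1]=2 [LOAD]
5. CAS T0 → mem=2 r[T0]=1 [RETRY]
6. CAS T1 → mem=3 r[T1]=2 [OK]
7. LOAD T0 → mem=3 r[T0]=3 [LOAD]
8. LOAD T1 → mem=3 r[T1]=3 [LOAD]
9. CAS T0 → mem=4 r[T0]=3 [OK]
10. LOAD T0 → mem=4 r[T0]=4 [LOAD]
11. CAS T1 → mem=4 r[T1]=3 [RETRY]
12. LOAD T1 → mem=4 r[T1]=4 [LOAD]
13. CAS T1 → mem=5 r[T1]=4 [OK]
14. CAS T0 → mem=5 r[T0]=4 [RETRY]
15. LOAD T0 → mem=5 r[T0]=5 [LOAD]
16. CAS T0 → mem=6 r[T0]=5 [OK]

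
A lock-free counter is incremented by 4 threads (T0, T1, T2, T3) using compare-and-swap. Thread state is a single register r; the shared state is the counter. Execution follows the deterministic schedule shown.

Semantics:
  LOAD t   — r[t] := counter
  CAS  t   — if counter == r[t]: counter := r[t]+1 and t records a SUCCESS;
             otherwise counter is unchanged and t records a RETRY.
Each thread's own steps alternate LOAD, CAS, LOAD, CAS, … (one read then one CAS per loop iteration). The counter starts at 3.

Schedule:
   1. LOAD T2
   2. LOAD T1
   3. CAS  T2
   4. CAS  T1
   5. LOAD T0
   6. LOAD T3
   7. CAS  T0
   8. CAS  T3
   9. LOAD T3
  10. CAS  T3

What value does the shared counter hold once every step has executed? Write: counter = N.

counter = 6

step 1: T2 LOAD ⇒ load; ctr=3 reg=3
step 2: T1 LOAD ⇒ load; ctr=3 reg=3
step 3: T2 CAS ⇒ ok; ctr=4 reg=3
step 4: T1 CAS ⇒ retry; ctr=4 reg=3
step 5: T0 LOAD ⇒ load; ctr=4 reg=4
step 6: T3 LOAD ⇒ load; ctr=4 reg=4
step 7: T0 CAS ⇒ ok; ctr=5 reg=4
step 8: T3 CAS ⇒ retry; ctr=5 reg=4
step 9: T3 LOAD ⇒ load; ctr=5 reg=5
step 10: T3 CAS ⇒ ok; ctr=6 reg=5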